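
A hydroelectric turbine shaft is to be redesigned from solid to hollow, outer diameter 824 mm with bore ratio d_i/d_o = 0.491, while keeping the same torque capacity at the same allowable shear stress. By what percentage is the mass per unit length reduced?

21.0 %

Equal τ_max and T ⇒ the solid shaft needs d_s³ = d_o³(1−k⁴), so d_s = 824·(1−0.491⁴)^(1/3) = 807.7 mm.
Area ratio A_h/A_s = d_o²(1−k²)/d_s² = (1−k²)/(1−k⁴)^(2/3) = 0.7898.
Mass saving = 1 − 0.7898 = 21.0 %.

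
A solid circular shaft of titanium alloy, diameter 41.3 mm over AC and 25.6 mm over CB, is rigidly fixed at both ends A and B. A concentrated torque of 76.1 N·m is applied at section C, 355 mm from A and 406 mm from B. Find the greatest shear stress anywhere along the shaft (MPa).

4.87 MPa

Compatibility: T_A·a/J_AC = T_B·b/J_CB with T_A + T_B = T₀.
J_AC = 2.86×10^-7 m⁴, J_CB = 4.22×10^-8 m⁴, so T_A = T₀·(J_AC/a)/((J_AC/a)+(J_CB/b)) = 67.40 N·m, T_B = 8.700 N·m.
τ in each portion: τ_AC = 4.87×10^6 Pa, τ_CB = 2.64×10^6 Pa; maximum is in AC.
τ_max = T_AC·r/J = 67.40·0.0206/2.86×10^-7 = 4.873×10^6 Pa.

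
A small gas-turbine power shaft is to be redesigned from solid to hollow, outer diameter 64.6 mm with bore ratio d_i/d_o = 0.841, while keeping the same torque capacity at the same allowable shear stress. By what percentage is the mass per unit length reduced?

Equal τ_max and T ⇒ the solid shaft needs d_s³ = d_o³(1−k⁴), so d_s = 64.6·(1−0.841⁴)^(1/3) = 51.26 mm.
Area ratio A_h/A_s = d_o²(1−k²)/d_s² = (1−k²)/(1−k⁴)^(2/3) = 0.4648.
Mass saving = 1 − 0.4648 = 53.5 %.

53.5 %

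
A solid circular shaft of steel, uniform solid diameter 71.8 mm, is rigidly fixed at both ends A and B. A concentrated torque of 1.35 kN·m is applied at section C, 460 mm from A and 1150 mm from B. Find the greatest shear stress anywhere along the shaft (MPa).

With uniform GJ and both ends fixed, compatibility θ_AC = θ_CB gives T_A·a = T_B·b, together with T_A + T_B = T₀.
T_A = T₀·b/(a+b) = 1350·1150/1610 = 964.3 N·m; T_B = 385.7 N·m.
τ in each portion: τ_AC = 1.33×10^7 Pa, τ_CB = 5.31×10^6 Pa; maximum is in AC.
τ_max = T_AC·r/J = 964.3·0.0359/2.61×10^-6 = 1.327×10^7 Pa.

13.3 MPa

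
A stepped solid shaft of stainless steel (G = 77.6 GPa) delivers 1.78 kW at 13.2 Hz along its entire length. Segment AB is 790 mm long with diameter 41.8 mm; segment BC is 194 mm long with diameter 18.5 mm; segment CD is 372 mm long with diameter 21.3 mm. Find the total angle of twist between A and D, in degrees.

ω = 2π·13.2 = 82.94 rad/s, so T = P/ω = 1.78×10³ / 82.94 = 21.46 N·m.
J_AB = π(0.0418)⁴/32 = 3.00×10^-7 m⁴; J_BC = π(0.0185)⁴/32 = 1.15×10^-8 m⁴; J_CD = π(0.0213)⁴/32 = 2.02×10^-8 m⁴.
θ = (T/G)·Σ L_i/J_i = (21.46/77.6×10⁹)·(0.790/3.00×10^-7 + 0.194/1.15×10^-8 + 0.372/2.02×10^-8) = 0.01049 rad.

0.601°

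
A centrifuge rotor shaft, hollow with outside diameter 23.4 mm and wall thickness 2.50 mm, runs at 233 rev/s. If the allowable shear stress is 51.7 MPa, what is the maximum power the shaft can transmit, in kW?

J = π(d_o⁴ − d_i⁴)/32 = π(0.0234⁴ − 0.0184⁴)/32 = 1.818×10^-8 m⁴.
T_max = τ_allow·J/r = 5.17×10^7 × 1.818×10^-8 / 0.0117 = 80.34 N·m.
ω = 2π·233 = 1464 rad/s, so P_max = T_max·ω = 1.176×10^5 W.

118 kW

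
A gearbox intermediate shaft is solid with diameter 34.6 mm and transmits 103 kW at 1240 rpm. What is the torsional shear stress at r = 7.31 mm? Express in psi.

5980 psi

ω = 2π·1240/60 = 129.9 rad/s, so T = P/ω = 103×10³ / 129.9 = 793.2 N·m.
J = πd⁴/32 = π(0.0346)⁴/32 = 1.407×10^-7 m⁴.
Shear stress varies linearly with radius: τ = T·r/J = 793.2 × 0.00731 / 1.407×10^-7 = 4.121×10^7 Pa.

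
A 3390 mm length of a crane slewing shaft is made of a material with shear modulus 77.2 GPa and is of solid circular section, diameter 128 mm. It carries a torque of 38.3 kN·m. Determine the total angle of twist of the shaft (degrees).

3.66°

J = πd⁴/32 = π(0.128)⁴/32 = 2.635×10^-5 m⁴.
θ = T·L/(G·J) = 38300 × 3.39 / (77.2×10⁹ × 2.635×10^-5) = 0.06382 rad.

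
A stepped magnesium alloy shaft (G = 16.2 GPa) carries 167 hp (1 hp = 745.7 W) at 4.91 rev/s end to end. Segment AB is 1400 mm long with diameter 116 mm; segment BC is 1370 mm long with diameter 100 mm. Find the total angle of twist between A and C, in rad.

0.0544 rad

ω = 2π·4.91 = 30.85 rad/s, so T = P/ω = 167×745.7 / 30.85 = 4037 N·m.
J_AB = π(0.116)⁴/32 = 1.78×10^-5 m⁴; J_BC = π(0.100)⁴/32 = 9.82×10^-6 m⁴.
θ = (T/G)·Σ L_i/J_i = (4037/16.2×10⁹)·(1.40/1.78×10^-5 + 1.37/9.82×10^-6) = 0.05440 rad.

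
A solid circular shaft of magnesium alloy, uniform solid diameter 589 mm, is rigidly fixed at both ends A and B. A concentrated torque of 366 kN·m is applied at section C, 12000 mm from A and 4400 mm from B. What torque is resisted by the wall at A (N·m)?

98200 N·m

With uniform GJ and both ends fixed, compatibility θ_AC = θ_CB gives T_A·a = T_B·b, together with T_A + T_B = T₀.
T_A = T₀·b/(a+b) = 366000·4400/16400 = 98200 N·m; T_B = 267800 N·m.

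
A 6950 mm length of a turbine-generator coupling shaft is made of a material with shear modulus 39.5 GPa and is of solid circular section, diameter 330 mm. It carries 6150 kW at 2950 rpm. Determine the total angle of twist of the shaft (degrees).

ω = 2π·2950/60 = 308.9 rad/s, so T = P/ω = 6150×10³ / 308.9 = 19910 N·m.
J = πd⁴/32 = π(0.330)⁴/32 = 1.164×10^-3 m⁴.
θ = T·L/(G·J) = 19910 × 6.95 / (39.5×10⁹ × 1.164×10^-3) = 3.009×10^-3 rad.

0.172°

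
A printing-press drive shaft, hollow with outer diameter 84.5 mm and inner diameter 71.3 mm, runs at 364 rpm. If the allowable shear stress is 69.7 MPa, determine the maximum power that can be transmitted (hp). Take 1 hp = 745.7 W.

J = π(d_o⁴ − d_i⁴)/32 = π(0.0845⁴ − 0.0713⁴)/32 = 2.468×10^-6 m⁴.
T_max = τ_allow·J/r = 6.97×10^7 × 2.468×10^-6 / 0.0423 = 4072 N·m.
ω = 2π·364/60 = 38.12 rad/s, so P_max = T_max·ω = 1.552×10^5 W.

208 hp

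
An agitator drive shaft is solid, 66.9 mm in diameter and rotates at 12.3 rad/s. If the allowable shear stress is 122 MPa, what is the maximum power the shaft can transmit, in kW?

88.2 kW

J = πd⁴/32 = π(0.0669)⁴/32 = 1.967×10^-6 m⁴.
T_max = τ_allow·J/r = 1.22×10^8 × 1.967×10^-6 / 0.0335 = 7172 N·m.
ω = 12.3 rad/s, so P_max = T_max·ω = 8.822×10^4 W.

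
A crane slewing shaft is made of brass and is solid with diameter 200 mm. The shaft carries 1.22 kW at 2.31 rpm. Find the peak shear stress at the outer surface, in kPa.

3210 kPa

ω = 2π·2.31/60 = 0.2419 rad/s, so T = P/ω = 1.22×10³ / 0.2419 = 5043 N·m.
J = πd⁴/32 = π(0.200)⁴/32 = 1.571×10^-4 m⁴.
τ_max = T·r/J = 5043 × 0.100 / 1.571×10^-4 = 3.211×10^6 Pa.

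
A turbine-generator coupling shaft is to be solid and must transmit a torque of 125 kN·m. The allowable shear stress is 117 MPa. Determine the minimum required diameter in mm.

176 mm

For a solid shaft τ_max = 16T/(πd³), so d = (16T/(π τ_allow))^(1/3) = (16·125000/(π·1.17×10^8))^(1/3) = 0.1759 m.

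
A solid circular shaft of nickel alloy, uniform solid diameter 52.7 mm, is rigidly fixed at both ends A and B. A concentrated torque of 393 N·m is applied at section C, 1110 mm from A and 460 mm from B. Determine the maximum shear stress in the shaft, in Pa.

With uniform GJ and both ends fixed, compatibility θ_AC = θ_CB gives T_A·a = T_B·b, together with T_A + T_B = T₀.
T_A = T₀·b/(a+b) = 393.0·460/1570 = 115.1 N·m; T_B = 277.9 N·m.
τ in each portion: τ_AC = 4.01×10^6 Pa, τ_CB = 9.67×10^6 Pa; maximum is in CB.
τ_max = T_CB·r/J = 277.9·0.0264/7.57×10^-7 = 9.668×10^6 Pa.

9.67e6 Pa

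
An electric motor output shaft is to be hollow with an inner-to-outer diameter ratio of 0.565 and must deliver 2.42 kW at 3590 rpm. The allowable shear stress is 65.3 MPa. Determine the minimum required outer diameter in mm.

8.24 mm

ω = 2π·3590/60 = 375.9 rad/s, so T = P/ω = 2.42×10³ / 375.9 = 6.437 N·m.
For a hollow shaft with d_i/d_o = 0.565: τ_max = 16T/(π d_o³ (1−k⁴)), so d_o = [16T/(π τ_allow (1−k⁴))]^(1/3) = [16·6.437/(π·6.53×10^7·0.8981)]^(1/3) = 0.008238 m.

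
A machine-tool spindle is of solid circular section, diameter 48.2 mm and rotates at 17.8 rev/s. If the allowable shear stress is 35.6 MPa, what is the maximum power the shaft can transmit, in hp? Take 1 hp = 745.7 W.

117 hp

J = πd⁴/32 = π(0.0482)⁴/32 = 5.299×10^-7 m⁴.
T_max = τ_allow·J/r = 3.56×10^7 × 5.299×10^-7 / 0.0241 = 782.7 N·m.
ω = 2π·17.8 = 111.8 rad/s, so P_max = T_max·ω = 8.754×10^4 W.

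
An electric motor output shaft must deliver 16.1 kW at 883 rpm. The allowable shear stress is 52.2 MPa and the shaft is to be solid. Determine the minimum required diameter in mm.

25.7 mm

ω = 2π·883/60 = 92.47 rad/s, so T = P/ω = 16.1×10³ / 92.47 = 174.1 N·m.
For a solid shaft τ_max = 16T/(πd³), so d = (16T/(π τ_allow))^(1/3) = (16·174.1/(π·5.22×10^7))^(1/3) = 0.02571 m.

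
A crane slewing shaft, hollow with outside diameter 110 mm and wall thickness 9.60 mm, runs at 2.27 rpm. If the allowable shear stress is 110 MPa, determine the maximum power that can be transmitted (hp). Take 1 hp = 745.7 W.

J = π(d_o⁴ − d_i⁴)/32 = π(0.110⁴ − 0.0908⁴)/32 = 7.700×10^-6 m⁴.
T_max = τ_allow·J/r = 1.10×10^8 × 7.700×10^-6 / 0.0550 = 15400 N·m.
ω = 2π·2.27/60 = 0.2377 rad/s, so P_max = T_max·ω = 3661 W.

4.91 hp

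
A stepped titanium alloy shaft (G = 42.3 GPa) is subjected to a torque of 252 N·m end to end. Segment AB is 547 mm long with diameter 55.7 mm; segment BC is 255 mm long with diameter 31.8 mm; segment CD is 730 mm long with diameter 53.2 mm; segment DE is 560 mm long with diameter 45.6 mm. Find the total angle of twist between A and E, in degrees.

1.83°

J_AB = π(0.0557)⁴/32 = 9.45×10^-7 m⁴; J_BC = π(0.0318)⁴/32 = 1.00×10^-7 m⁴; J_CD = π(0.0532)⁴/32 = 7.86×10^-7 m⁴; J_DE = π(0.0456)⁴/32 = 4.24×10^-7 m⁴.
θ = (T/G)·Σ L_i/J_i = (252.0/42.3×10⁹)·(0.547/9.45×10^-7 + 0.255/1.00×10^-7 + 0.730/7.86×10^-7 + 0.560/4.24×10^-7) = 0.03197 rad.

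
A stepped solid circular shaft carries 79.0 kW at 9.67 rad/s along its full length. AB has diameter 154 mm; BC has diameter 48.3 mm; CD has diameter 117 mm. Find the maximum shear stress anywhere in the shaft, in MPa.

ω = 9.67 rad/s, so T = P/ω = 79.0×10³ / 9.670 = 8170 N·m.
Under the same torque, τ_max = 16T/(πd³) is largest where d is smallest — segment BC (d = 48.3 mm).
τ_max = 16·8170/(π·(0.0483)³) = 3.693×10^8 Pa.

369 MPa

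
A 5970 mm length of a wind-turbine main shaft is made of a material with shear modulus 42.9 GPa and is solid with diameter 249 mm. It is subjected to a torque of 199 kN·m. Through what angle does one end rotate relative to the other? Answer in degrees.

J = πd⁴/32 = π(0.249)⁴/32 = 3.774×10^-4 m⁴.
θ = T·L/(G·J) = 199000 × 5.97 / (42.9×10⁹ × 3.774×10^-4) = 0.07338 rad.

4.20°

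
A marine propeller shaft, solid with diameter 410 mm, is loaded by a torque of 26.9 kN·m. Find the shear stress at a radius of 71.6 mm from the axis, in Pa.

J = πd⁴/32 = π(0.410)⁴/32 = 2.774×10^-3 m⁴.
Shear stress varies linearly with radius: τ = T·r/J = 26900 × 0.0716 / 2.774×10^-3 = 6.943×10^5 Pa.

694000 Pa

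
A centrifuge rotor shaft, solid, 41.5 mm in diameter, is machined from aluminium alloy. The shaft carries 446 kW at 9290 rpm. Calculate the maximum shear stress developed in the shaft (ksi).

ω = 2π·9290/60 = 972.8 rad/s, so T = P/ω = 446×10³ / 972.8 = 458.4 N·m.
J = πd⁴/32 = π(0.0415)⁴/32 = 2.912×10^-7 m⁴.
τ_max = T·r/J = 458.4 × 0.0208 / 2.912×10^-7 = 3.267×10^7 Pa.

4.74 ksi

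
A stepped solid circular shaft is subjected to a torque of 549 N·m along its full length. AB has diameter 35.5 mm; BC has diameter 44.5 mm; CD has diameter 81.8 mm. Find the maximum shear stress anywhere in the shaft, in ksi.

Under the same torque, τ_max = 16T/(πd³) is largest where d is smallest — segment AB (d = 35.5 mm).
τ_max = 16·549.0/(π·(0.0355)³) = 6.250×10^7 Pa.

9.06 ksi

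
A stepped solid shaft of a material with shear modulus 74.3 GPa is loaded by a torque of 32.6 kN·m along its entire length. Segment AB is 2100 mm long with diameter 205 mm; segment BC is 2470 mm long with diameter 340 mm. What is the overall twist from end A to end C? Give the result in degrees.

J_AB = π(0.205)⁴/32 = 1.73×10^-4 m⁴; J_BC = π(0.340)⁴/32 = 1.31×10^-3 m⁴.
θ = (T/G)·Σ L_i/J_i = (32600/74.3×10⁹)·(2.10/1.73×10^-4 + 2.47/1.31×10^-3) = 6.140×10^-3 rad.

0.352°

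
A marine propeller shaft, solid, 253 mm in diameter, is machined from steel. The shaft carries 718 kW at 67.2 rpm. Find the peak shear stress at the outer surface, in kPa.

32100 kPa

ω = 2π·67.2/60 = 7.037 rad/s, so T = P/ω = 718×10³ / 7.037 = 102000 N·m.
J = πd⁴/32 = π(0.253)⁴/32 = 4.022×10^-4 m⁴.
τ_max = T·r/J = 102000 × 0.127 / 4.022×10^-4 = 3.209×10^7 Pa.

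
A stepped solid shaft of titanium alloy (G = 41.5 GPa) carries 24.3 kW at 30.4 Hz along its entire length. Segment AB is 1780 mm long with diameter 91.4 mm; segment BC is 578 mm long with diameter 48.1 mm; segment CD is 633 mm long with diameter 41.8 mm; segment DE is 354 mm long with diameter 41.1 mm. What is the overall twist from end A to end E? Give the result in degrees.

ω = 2π·30.4 = 191.0 rad/s, so T = P/ω = 24.3×10³ / 191.0 = 127.2 N·m.
J_AB = π(0.0914)⁴/32 = 6.85×10^-6 m⁴; J_BC = π(0.0481)⁴/32 = 5.26×10^-7 m⁴; J_CD = π(0.0418)⁴/32 = 3.00×10^-7 m⁴; J_DE = π(0.0411)⁴/32 = 2.80×10^-7 m⁴.
θ = (T/G)·Σ L_i/J_i = (127.2/41.5×10⁹)·(1.78/6.85×10^-6 + 0.578/5.26×10^-7 + 0.633/3.00×10^-7 + 0.354/2.80×10^-7) = 0.01452 rad.

0.832°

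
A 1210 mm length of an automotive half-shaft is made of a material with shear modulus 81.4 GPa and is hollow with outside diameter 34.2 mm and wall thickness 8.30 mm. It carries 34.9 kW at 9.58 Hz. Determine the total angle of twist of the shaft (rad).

0.0690 rad

ω = 2π·9.58 = 60.19 rad/s, so T = P/ω = 34.9×10³ / 60.19 = 579.8 N·m.
J = π(d_o⁴ − d_i⁴)/32 = π(0.0342⁴ − 0.0176⁴)/32 = 1.249×10^-7 m⁴.
θ = T·L/(G·J) = 579.8 × 1.21 / (81.4×10⁹ × 1.249×10^-7) = 0.06901 rad.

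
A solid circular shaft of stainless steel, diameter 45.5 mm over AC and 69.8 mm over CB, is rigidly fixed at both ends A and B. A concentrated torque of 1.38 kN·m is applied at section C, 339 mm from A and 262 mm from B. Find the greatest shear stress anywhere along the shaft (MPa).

Compatibility: T_A·a/J_AC = T_B·b/J_CB with T_A + T_B = T₀.
J_AC = 4.21×10^-7 m⁴, J_CB = 2.33×10^-6 m⁴, so T_A = T₀·(J_AC/a)/((J_AC/a)+(J_CB/b)) = 169.0 N·m, T_B = 1211 N·m.
τ in each portion: τ_AC = 9.14×10^6 Pa, τ_CB = 1.81×10^7 Pa; maximum is in CB.
τ_max = T_CB·r/J = 1211·0.0349/2.33×10^-6 = 1.814×10^7 Pa.

18.1 MPa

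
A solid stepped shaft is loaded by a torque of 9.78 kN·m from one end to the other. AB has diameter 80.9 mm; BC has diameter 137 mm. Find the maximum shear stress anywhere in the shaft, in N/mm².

94.1 N/mm²

Under the same torque, τ_max = 16T/(πd³) is largest where d is smallest — segment AB (d = 80.9 mm).
τ_max = 16·9780/(π·(0.0809)³) = 9.407×10^7 Pa.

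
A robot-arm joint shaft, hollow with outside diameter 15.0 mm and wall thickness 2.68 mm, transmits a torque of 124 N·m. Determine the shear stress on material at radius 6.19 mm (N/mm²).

J = π(d_o⁴ − d_i⁴)/32 = π(0.0150⁴ − 0.00964⁴)/32 = 4.122×10^-9 m⁴.
Shear stress varies linearly with radius: τ = T·r/J = 124.0 × 0.00619 / 4.122×10^-9 = 1.862×10^8 Pa.

186 N/mm²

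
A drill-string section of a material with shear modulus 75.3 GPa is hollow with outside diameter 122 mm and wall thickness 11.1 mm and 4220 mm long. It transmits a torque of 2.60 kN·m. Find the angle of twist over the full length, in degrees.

J = π(d_o⁴ − d_i⁴)/32 = π(0.122⁴ − 0.0998⁴)/32 = 1.201×10^-5 m⁴.
θ = T·L/(G·J) = 2600 × 4.22 / (75.3×10⁹ × 1.201×10^-5) = 0.01213 rad.

0.695°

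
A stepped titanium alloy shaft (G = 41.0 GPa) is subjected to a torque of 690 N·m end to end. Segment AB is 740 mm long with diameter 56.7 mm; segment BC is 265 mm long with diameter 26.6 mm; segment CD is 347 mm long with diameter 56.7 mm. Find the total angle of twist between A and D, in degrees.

J_AB = π(0.0567)⁴/32 = 1.01×10^-6 m⁴; J_BC = π(0.0266)⁴/32 = 4.92×10^-8 m⁴; J_CD = π(0.0567)⁴/32 = 1.01×10^-6 m⁴.
θ = (T/G)·Σ L_i/J_i = (690.0/41.0×10⁹)·(0.740/1.01×10^-6 + 0.265/4.92×10^-8 + 0.347/1.01×10^-6) = 0.1088 rad.

6.23°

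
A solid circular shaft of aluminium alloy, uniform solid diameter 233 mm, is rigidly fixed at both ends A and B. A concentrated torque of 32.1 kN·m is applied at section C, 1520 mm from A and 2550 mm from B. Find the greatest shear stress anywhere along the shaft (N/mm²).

8.10 N/mm²

With uniform GJ and both ends fixed, compatibility θ_AC = θ_CB gives T_A·a = T_B·b, together with T_A + T_B = T₀.
T_A = T₀·b/(a+b) = 32100·2550/4070 = 20110 N·m; T_B = 11990 N·m.
τ in each portion: τ_AC = 8.10×10^6 Pa, τ_CB = 4.83×10^6 Pa; maximum is in AC.
τ_max = T_AC·r/J = 20110·0.117/2.89×10^-4 = 8.098×10^6 Pa.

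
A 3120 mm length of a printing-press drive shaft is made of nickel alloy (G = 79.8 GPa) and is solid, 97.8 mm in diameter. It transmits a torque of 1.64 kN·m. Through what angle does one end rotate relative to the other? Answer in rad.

J = πd⁴/32 = π(0.0978)⁴/32 = 8.982×10^-6 m⁴.
θ = T·L/(G·J) = 1640 × 3.12 / (79.8×10⁹ × 8.982×10^-6) = 7.139×10^-3 rad.

0.00714 rad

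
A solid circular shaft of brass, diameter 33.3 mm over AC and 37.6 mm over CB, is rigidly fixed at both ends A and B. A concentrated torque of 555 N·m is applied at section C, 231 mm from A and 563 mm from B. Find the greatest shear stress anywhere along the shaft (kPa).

Compatibility: T_A·a/J_AC = T_B·b/J_CB with T_A + T_B = T₀.
J_AC = 1.21×10^-7 m⁴, J_CB = 1.96×10^-7 m⁴, so T_A = T₀·(J_AC/a)/((J_AC/a)+(J_CB/b)) = 332.9 N·m, T_B = 222.1 N·m.
τ in each portion: τ_AC = 4.59×10^7 Pa, τ_CB = 2.13×10^7 Pa; maximum is in AC.
τ_max = T_AC·r/J = 332.9·0.0166/1.21×10^-7 = 4.592×10^7 Pa.

45900 kPa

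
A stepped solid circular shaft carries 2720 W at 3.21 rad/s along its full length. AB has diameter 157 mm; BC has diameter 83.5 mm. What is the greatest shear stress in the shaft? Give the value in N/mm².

7.41 N/mm²

ω = 3.21 rad/s, so T = P/ω = 2720 / 3.210 = 847.4 N·m.
Under the same torque, τ_max = 16T/(πd³) is largest where d is smallest — segment BC (d = 83.5 mm).
τ_max = 16·847.4/(π·(0.0835)³) = 7.413×10^6 Pa.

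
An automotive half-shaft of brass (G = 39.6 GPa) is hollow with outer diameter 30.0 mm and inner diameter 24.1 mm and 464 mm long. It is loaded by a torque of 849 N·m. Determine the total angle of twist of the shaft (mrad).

J = π(d_o⁴ − d_i⁴)/32 = π(0.0300⁴ − 0.0241⁴)/32 = 4.640×10^-8 m⁴.
θ = T·L/(G·J) = 849.0 × 0.464 / (39.6×10⁹ × 4.640×10^-8) = 0.2144 rad.

214 mrad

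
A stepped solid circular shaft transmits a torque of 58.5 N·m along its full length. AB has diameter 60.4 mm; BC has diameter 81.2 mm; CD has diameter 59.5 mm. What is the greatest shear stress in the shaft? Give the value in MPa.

1.41 MPa

Under the same torque, τ_max = 16T/(πd³) is largest where d is smallest — segment CD (d = 59.5 mm).
τ_max = 16·58.50/(π·(0.0595)³) = 1.414×10^6 Pa.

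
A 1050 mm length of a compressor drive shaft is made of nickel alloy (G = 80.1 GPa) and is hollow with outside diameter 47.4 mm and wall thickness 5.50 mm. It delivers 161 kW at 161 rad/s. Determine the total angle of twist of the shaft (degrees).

ω = 161 rad/s, so T = P/ω = 161×10³ / 161.0 = 1000 N·m.
J = π(d_o⁴ − d_i⁴)/32 = π(0.0474⁴ − 0.0364⁴)/32 = 3.232×10^-7 m⁴.
θ = T·L/(G·J) = 1000 × 1.05 / (80.1×10⁹ × 3.232×10^-7) = 0.04055 rad.

2.32°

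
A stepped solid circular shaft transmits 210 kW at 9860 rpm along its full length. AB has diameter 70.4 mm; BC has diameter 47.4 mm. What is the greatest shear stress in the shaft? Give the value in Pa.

ω = 2π·9860/60 = 1033 rad/s, so T = P/ω = 210×10³ / 1033 = 203.4 N·m.
Under the same torque, τ_max = 16T/(πd³) is largest where d is smallest — segment BC (d = 47.4 mm).
τ_max = 16·203.4/(π·(0.0474)³) = 9.726×10^6 Pa.

9.73e6 Pa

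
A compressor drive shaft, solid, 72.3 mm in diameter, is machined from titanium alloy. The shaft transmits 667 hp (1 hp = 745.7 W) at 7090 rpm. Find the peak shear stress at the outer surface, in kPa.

ω = 2π·7090/60 = 742.5 rad/s, so T = P/ω = 667×745.7 / 742.5 = 669.9 N·m.
J = πd⁴/32 = π(0.0723)⁴/32 = 2.683×10^-6 m⁴.
τ_max = T·r/J = 669.9 × 0.0362 / 2.683×10^-6 = 9.028×10^6 Pa.

9030 kPa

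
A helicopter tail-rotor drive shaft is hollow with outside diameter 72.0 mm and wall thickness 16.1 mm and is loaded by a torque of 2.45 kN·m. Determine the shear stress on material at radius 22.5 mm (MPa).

23.0 MPa

J = π(d_o⁴ − d_i⁴)/32 = π(0.0720⁴ − 0.0398⁴)/32 = 2.392×10^-6 m⁴.
Shear stress varies linearly with radius: τ = T·r/J = 2450 × 0.0225 / 2.392×10^-6 = 2.305×10^7 Pa.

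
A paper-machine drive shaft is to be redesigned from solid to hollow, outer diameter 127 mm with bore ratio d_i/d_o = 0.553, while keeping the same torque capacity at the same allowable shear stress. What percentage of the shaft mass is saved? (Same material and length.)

Equal τ_max and T ⇒ the solid shaft needs d_s³ = d_o³(1−k⁴), so d_s = 127·(1−0.553⁴)^(1/3) = 122.9 mm.
Area ratio A_h/A_s = d_o²(1−k²)/d_s² = (1−k²)/(1−k⁴)^(2/3) = 0.7412.
Mass saving = 1 − 0.7412 = 25.9 %.

25.9 %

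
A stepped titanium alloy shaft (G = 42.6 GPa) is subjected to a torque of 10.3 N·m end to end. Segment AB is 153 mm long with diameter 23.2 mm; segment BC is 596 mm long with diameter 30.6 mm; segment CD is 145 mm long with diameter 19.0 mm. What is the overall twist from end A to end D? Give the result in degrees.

J_AB = π(0.0232)⁴/32 = 2.84×10^-8 m⁴; J_BC = π(0.0306)⁴/32 = 8.61×10^-8 m⁴; J_CD = π(0.0190)⁴/32 = 1.28×10^-8 m⁴.
θ = (T/G)·Σ L_i/J_i = (10.30/42.6×10⁹)·(0.153/2.84×10^-8 + 0.596/8.61×10^-8 + 0.145/1.28×10^-8) = 5.715×10^-3 rad.

0.327°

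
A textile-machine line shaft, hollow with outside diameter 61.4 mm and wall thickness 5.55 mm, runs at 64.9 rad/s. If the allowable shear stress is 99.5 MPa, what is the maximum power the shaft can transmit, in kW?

161 kW

J = π(d_o⁴ − d_i⁴)/32 = π(0.0614⁴ − 0.0503⁴)/32 = 7.669×10^-7 m⁴.
T_max = τ_allow·J/r = 9.95×10^7 × 7.669×10^-7 / 0.0307 = 2485 N·m.
ω = 64.9 rad/s, so P_max = T_max·ω = 1.613×10^5 W.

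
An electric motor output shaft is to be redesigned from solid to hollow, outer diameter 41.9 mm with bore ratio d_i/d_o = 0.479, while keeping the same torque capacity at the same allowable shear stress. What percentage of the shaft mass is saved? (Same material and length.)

20.1 %

Equal τ_max and T ⇒ the solid shaft needs d_s³ = d_o³(1−k⁴), so d_s = 41.9·(1−0.479⁴)^(1/3) = 41.15 mm.
Area ratio A_h/A_s = d_o²(1−k²)/d_s² = (1−k²)/(1−k⁴)^(2/3) = 0.7988.
Mass saving = 1 − 0.7988 = 20.1 %.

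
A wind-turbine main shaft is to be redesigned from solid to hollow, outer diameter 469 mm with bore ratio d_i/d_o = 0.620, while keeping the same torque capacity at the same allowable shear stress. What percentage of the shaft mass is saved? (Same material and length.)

31.5 %

Equal τ_max and T ⇒ the solid shaft needs d_s³ = d_o³(1−k⁴), so d_s = 469·(1−0.620⁴)^(1/3) = 444.7 mm.
Area ratio A_h/A_s = d_o²(1−k²)/d_s² = (1−k²)/(1−k⁴)^(2/3) = 0.6848.
Mass saving = 1 − 0.6848 = 31.5 %.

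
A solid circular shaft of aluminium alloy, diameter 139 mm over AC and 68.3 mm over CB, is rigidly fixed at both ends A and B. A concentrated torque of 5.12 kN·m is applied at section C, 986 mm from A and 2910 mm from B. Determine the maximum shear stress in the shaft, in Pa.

9.52e6 Pa

Compatibility: T_A·a/J_AC = T_B·b/J_CB with T_A + T_B = T₀.
J_AC = 3.66×10^-5 m⁴, J_CB = 2.14×10^-6 m⁴, so T_A = T₀·(J_AC/a)/((J_AC/a)+(J_CB/b)) = 5021 N·m, T_B = 99.17 N·m.
τ in each portion: τ_AC = 9.52×10^6 Pa, τ_CB = 1.59×10^6 Pa; maximum is in AC.
τ_max = T_AC·r/J = 5021·0.0695/3.66×10^-5 = 9.521×10^6 Pa.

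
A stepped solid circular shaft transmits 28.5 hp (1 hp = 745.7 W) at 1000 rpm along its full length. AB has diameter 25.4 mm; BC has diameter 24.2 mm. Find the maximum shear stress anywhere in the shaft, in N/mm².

72.9 N/mm²

ω = 2π·1000/60 = 104.7 rad/s, so T = P/ω = 28.5×745.7 / 104.7 = 202.9 N·m.
Under the same torque, τ_max = 16T/(πd³) is largest where d is smallest — segment BC (d = 24.2 mm).
τ_max = 16·202.9/(π·(0.0242)³) = 7.293×10^7 Pa.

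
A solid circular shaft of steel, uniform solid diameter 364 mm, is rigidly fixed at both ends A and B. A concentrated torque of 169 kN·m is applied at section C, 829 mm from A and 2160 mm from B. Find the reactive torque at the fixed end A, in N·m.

With uniform GJ and both ends fixed, compatibility θ_AC = θ_CB gives T_A·a = T_B·b, together with T_A + T_B = T₀.
T_A = T₀·b/(a+b) = 169000·2160/2989 = 122100 N·m; T_B = 46870 N·m.

122000 N·m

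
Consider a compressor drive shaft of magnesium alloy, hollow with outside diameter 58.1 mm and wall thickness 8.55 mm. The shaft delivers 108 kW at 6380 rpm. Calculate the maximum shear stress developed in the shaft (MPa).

ω = 2π·6380/60 = 668.1 rad/s, so T = P/ω = 108×10³ / 668.1 = 161.6 N·m.
J = π(d_o⁴ − d_i⁴)/32 = π(0.0581⁴ − 0.0410⁴)/32 = 8.413×10^-7 m⁴.
τ_max = T·r/J = 161.6 × 0.0290 / 8.413×10^-7 = 5.582×10^6 Pa.

5.58 MPa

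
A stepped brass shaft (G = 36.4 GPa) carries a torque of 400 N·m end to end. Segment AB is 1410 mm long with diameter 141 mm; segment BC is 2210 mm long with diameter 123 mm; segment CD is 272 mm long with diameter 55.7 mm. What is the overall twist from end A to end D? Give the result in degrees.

0.266°

J_AB = π(0.141)⁴/32 = 3.88×10^-5 m⁴; J_BC = π(0.123)⁴/32 = 2.25×10^-5 m⁴; J_CD = π(0.0557)⁴/32 = 9.45×10^-7 m⁴.
θ = (T/G)·Σ L_i/J_i = (400.0/36.4×10⁹)·(1.41/3.88×10^-5 + 2.21/2.25×10^-5 + 0.272/9.45×10^-7) = 4.643×10^-3 rad.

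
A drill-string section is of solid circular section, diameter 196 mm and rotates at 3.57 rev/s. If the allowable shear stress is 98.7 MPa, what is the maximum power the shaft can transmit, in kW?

3270 kW

J = πd⁴/32 = π(0.196)⁴/32 = 1.449×10^-4 m⁴.
T_max = τ_allow·J/r = 9.87×10^7 × 1.449×10^-4 / 0.0980 = 145900 N·m.
ω = 2π·3.57 = 22.43 rad/s, so P_max = T_max·ω = 3.273×10^6 W.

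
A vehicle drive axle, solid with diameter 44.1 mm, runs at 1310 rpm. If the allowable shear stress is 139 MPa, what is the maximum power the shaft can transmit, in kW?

J = πd⁴/32 = π(0.0441)⁴/32 = 3.713×10^-7 m⁴.
T_max = τ_allow·J/r = 1.39×10^8 × 3.713×10^-7 / 0.0221 = 2341 N·m.
ω = 2π·1310/60 = 137.2 rad/s, so P_max = T_max·ω = 3.211×10^5 W.

321 kW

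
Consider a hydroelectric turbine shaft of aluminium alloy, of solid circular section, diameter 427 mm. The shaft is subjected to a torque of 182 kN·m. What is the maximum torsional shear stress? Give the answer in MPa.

J = πd⁴/32 = π(0.427)⁴/32 = 3.264×10^-3 m⁴.
τ_max = T·r/J = 182000 × 0.213 / 3.264×10^-3 = 1.191×10^7 Pa.

11.9 MPa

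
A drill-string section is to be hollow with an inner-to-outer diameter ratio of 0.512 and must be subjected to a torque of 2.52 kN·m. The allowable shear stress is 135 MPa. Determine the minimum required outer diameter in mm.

For a hollow shaft with d_i/d_o = 0.512: τ_max = 16T/(π d_o³ (1−k⁴)), so d_o = [16T/(π τ_allow (1−k⁴))]^(1/3) = [16·2520/(π·1.35×10^8·0.9313)]^(1/3) = 0.04674 m.

46.7 mm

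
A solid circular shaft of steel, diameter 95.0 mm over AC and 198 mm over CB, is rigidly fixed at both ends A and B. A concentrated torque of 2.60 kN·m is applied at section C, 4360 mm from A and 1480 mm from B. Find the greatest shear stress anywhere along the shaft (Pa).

Compatibility: T_A·a/J_AC = T_B·b/J_CB with T_A + T_B = T₀.
J_AC = 8.00×10^-6 m⁴, J_CB = 1.51×10^-4 m⁴, so T_A = T₀·(J_AC/a)/((J_AC/a)+(J_CB/b)) = 45.95 N·m, T_B = 2554 N·m.
τ in each portion: τ_AC = 2.73×10^5 Pa, τ_CB = 1.68×10^6 Pa; maximum is in CB.
τ_max = T_CB·r/J = 2554·0.0990/1.51×10^-4 = 1.676×10^6 Pa.

1.68e6 Pa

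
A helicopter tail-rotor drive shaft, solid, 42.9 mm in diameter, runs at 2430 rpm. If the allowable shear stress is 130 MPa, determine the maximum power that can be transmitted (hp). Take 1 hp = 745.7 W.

688 hp

J = πd⁴/32 = π(0.0429)⁴/32 = 3.325×10^-7 m⁴.
T_max = τ_allow·J/r = 1.30×10^8 × 3.325×10^-7 / 0.0215 = 2015 N·m.
ω = 2π·2430/60 = 254.5 rad/s, so P_max = T_max·ω = 5.128×10^5 W.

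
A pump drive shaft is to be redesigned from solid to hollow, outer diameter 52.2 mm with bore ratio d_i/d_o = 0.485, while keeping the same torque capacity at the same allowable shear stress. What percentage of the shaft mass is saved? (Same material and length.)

Equal τ_max and T ⇒ the solid shaft needs d_s³ = d_o³(1−k⁴), so d_s = 52.2·(1−0.485⁴)^(1/3) = 51.22 mm.
Area ratio A_h/A_s = d_o²(1−k²)/d_s² = (1−k²)/(1−k⁴)^(2/3) = 0.7944.
Mass saving = 1 − 0.7944 = 20.6 %.

20.6 %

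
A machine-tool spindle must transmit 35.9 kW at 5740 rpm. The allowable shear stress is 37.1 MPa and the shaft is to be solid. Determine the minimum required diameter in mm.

ω = 2π·5740/60 = 601.1 rad/s, so T = P/ω = 35.9×10³ / 601.1 = 59.72 N·m.
For a solid shaft τ_max = 16T/(πd³), so d = (16T/(π τ_allow))^(1/3) = (16·59.72/(π·3.71×10^7))^(1/3) = 0.02016 m.

20.2 mm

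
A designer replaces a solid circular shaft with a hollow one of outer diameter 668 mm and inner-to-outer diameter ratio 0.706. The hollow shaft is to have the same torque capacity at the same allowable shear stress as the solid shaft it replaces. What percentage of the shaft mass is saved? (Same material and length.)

39.3 %

Equal τ_max and T ⇒ the solid shaft needs d_s³ = d_o³(1−k⁴), so d_s = 668·(1−0.706⁴)^(1/3) = 607.3 mm.
Area ratio A_h/A_s = d_o²(1−k²)/d_s² = (1−k²)/(1−k⁴)^(2/3) = 0.6068.
Mass saving = 1 − 0.6068 = 39.3 %.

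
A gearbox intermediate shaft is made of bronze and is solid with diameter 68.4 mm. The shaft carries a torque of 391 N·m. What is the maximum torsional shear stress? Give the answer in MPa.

6.22 MPa

J = πd⁴/32 = π(0.0684)⁴/32 = 2.149×10^-6 m⁴.
τ_max = T·r/J = 391.0 × 0.0342 / 2.149×10^-6 = 6.223×10^6 Pa.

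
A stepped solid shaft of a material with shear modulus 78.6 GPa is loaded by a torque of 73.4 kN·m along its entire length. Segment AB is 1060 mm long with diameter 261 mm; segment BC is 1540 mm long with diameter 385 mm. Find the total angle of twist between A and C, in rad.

J_AB = π(0.261)⁴/32 = 4.56×10^-4 m⁴; J_BC = π(0.385)⁴/32 = 2.16×10^-3 m⁴.
θ = (T/G)·Σ L_i/J_i = (73400/78.6×10⁹)·(1.06/4.56×10^-4 + 1.54/2.16×10^-3) = 2.840×10^-3 rad.

0.00284 rad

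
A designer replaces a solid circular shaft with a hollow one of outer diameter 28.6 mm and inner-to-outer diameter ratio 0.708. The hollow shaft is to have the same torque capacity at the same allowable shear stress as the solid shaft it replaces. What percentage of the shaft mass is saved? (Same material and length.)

Equal τ_max and T ⇒ the solid shaft needs d_s³ = d_o³(1−k⁴), so d_s = 28.6·(1−0.708⁴)^(1/3) = 25.97 mm.
Area ratio A_h/A_s = d_o²(1−k²)/d_s² = (1−k²)/(1−k⁴)^(2/3) = 0.6049.
Mass saving = 1 − 0.6049 = 39.5 %.

39.5 %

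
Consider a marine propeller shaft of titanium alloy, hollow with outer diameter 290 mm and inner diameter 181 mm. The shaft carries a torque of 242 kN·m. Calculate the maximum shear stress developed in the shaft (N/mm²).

59.6 N/mm²

J = π(d_o⁴ − d_i⁴)/32 = π(0.290⁴ − 0.181⁴)/32 = 5.890×10^-4 m⁴.
τ_max = T·r/J = 242000 × 0.145 / 5.890×10^-4 = 5.958×10^7 Pa.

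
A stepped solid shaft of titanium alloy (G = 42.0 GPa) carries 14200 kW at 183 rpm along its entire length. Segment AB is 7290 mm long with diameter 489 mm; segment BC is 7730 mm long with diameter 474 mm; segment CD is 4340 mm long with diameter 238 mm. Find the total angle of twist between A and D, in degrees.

16.8°

ω = 2π·183/60 = 19.16 rad/s, so T = P/ω = 14200×10³ / 19.16 = 741000 N·m.
J_AB = π(0.489)⁴/32 = 5.61×10^-3 m⁴; J_BC = π(0.474)⁴/32 = 4.96×10^-3 m⁴; J_CD = π(0.238)⁴/32 = 3.15×10^-4 m⁴.
θ = (T/G)·Σ L_i/J_i = (741000/42.0×10⁹)·(7.29/5.61×10^-3 + 7.73/4.96×10^-3 + 4.34/3.15×10^-4) = 0.2935 rad.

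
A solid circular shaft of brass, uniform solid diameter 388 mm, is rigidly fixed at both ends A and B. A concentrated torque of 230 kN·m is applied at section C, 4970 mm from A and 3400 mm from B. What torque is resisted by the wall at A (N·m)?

93400 N·m

With uniform GJ and both ends fixed, compatibility θ_AC = θ_CB gives T_A·a = T_B·b, together with T_A + T_B = T₀.
T_A = T₀·b/(a+b) = 230000·3400/8370 = 93430 N·m; T_B = 136600 N·m.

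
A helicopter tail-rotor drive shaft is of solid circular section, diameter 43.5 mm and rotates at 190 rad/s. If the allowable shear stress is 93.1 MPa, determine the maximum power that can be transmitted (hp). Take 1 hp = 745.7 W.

J = πd⁴/32 = π(0.0435)⁴/32 = 3.515×10^-7 m⁴.
T_max = τ_allow·J/r = 9.31×10^7 × 3.515×10^-7 / 0.0217 = 1505 N·m.
ω = 190 rad/s, so P_max = T_max·ω = 2.859×10^5 W.

383 hp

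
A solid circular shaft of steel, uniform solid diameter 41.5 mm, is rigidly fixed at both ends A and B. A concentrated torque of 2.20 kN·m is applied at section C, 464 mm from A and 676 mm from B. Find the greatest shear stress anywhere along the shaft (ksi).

With uniform GJ and both ends fixed, compatibility θ_AC = θ_CB gives T_A·a = T_B·b, together with T_A + T_B = T₀.
T_A = T₀·b/(a+b) = 2200·676/1140 = 1305 N·m; T_B = 895.4 N·m.
τ in each portion: τ_AC = 9.30×10^7 Pa, τ_CB = 6.38×10^7 Pa; maximum is in AC.
τ_max = T_AC·r/J = 1305·0.0208/2.91×10^-7 = 9.296×10^7 Pa.

13.5 ksi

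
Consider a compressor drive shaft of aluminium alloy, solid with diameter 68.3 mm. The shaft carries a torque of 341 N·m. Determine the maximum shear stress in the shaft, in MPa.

J = πd⁴/32 = π(0.0683)⁴/32 = 2.136×10^-6 m⁴.
τ_max = T·r/J = 341.0 × 0.0341 / 2.136×10^-6 = 5.451×10^6 Pa.

5.45 MPa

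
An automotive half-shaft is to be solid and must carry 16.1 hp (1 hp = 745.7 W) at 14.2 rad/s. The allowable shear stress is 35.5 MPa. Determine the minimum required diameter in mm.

49.5 mm

ω = 14.2 rad/s, so T = P/ω = 16.1×745.7 / 14.20 = 845.5 N·m.
For a solid shaft τ_max = 16T/(πd³), so d = (16T/(π τ_allow))^(1/3) = (16·845.5/(π·3.55×10^7))^(1/3) = 0.04950 m.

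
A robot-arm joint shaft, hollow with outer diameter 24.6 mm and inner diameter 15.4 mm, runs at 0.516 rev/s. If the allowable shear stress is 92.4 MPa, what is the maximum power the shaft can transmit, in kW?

J = π(d_o⁴ − d_i⁴)/32 = π(0.0246⁴ − 0.0154⁴)/32 = 3.043×10^-8 m⁴.
T_max = τ_allow·J/r = 9.24×10^7 × 3.043×10^-8 / 0.0123 = 228.6 N·m.
ω = 2π·0.516 = 3.242 rad/s, so P_max = T_max·ω = 741.2 W.

0.741 kW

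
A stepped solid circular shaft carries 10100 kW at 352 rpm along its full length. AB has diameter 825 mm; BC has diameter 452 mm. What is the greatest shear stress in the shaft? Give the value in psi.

2190 psi

ω = 2π·352/60 = 36.86 rad/s, so T = P/ω = 10100×10³ / 36.86 = 274000 N·m.
Under the same torque, τ_max = 16T/(πd³) is largest where d is smallest — segment BC (d = 452 mm).
τ_max = 16·274000/(π·(0.452)³) = 1.511×10^7 Pa.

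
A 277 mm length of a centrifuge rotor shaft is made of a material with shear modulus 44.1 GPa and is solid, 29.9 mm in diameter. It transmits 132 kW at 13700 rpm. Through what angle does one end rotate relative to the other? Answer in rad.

0.00737 rad

ω = 2π·13700/60 = 1435 rad/s, so T = P/ω = 132×10³ / 1435 = 92.01 N·m.
J = πd⁴/32 = π(0.0299)⁴/32 = 7.847×10^-8 m⁴.
θ = T·L/(G·J) = 92.01 × 0.277 / (44.1×10⁹ × 7.847×10^-8) = 7.365×10^-3 rad.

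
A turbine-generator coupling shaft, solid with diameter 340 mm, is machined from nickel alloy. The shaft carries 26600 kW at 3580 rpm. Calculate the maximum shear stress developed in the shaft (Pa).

ω = 2π·3580/60 = 374.9 rad/s, so T = P/ω = 26600×10³ / 374.9 = 70950 N·m.
J = πd⁴/32 = π(0.340)⁴/32 = 1.312×10^-3 m⁴.
τ_max = T·r/J = 70950 × 0.170 / 1.312×10^-3 = 9.194×10^6 Pa.

9.19e6 Pa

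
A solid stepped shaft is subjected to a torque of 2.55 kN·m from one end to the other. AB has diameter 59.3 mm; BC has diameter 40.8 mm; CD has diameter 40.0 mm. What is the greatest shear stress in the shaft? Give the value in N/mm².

203 N/mm²

Under the same torque, τ_max = 16T/(πd³) is largest where d is smallest — segment CD (d = 40.0 mm).
τ_max = 16·2550/(π·(0.0400)³) = 2.029×10^8 Pa.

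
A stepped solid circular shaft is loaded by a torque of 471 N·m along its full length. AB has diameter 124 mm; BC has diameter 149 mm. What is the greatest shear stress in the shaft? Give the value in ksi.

Under the same torque, τ_max = 16T/(πd³) is largest where d is smallest — segment AB (d = 124 mm).
τ_max = 16·471.0/(π·(0.124)³) = 1.258×10^6 Pa.

0.182 ksi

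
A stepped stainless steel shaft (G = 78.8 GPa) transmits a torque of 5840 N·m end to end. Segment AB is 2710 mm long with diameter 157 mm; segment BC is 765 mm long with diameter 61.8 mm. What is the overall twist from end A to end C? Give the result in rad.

J_AB = π(0.157)⁴/32 = 5.96×10^-5 m⁴; J_BC = π(0.0618)⁴/32 = 1.43×10^-6 m⁴.
θ = (T/G)·Σ L_i/J_i = (5840/78.8×10⁹)·(2.71/5.96×10^-5 + 0.765/1.43×10^-6) = 0.04296 rad.

0.0430 rad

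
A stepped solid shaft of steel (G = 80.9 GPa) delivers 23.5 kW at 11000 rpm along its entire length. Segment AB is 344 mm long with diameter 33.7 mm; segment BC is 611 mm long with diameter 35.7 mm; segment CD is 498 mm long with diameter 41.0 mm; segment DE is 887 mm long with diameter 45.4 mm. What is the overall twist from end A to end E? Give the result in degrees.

0.151°

ω = 2π·11000/60 = 1152 rad/s, so T = P/ω = 23.5×10³ / 1152 = 20.40 N·m.
J_AB = π(0.0337)⁴/32 = 1.27×10^-7 m⁴; J_BC = π(0.0357)⁴/32 = 1.59×10^-7 m⁴; J_CD = π(0.0410)⁴/32 = 2.77×10^-7 m⁴; J_DE = π(0.0454)⁴/32 = 4.17×10^-7 m⁴.
θ = (T/G)·Σ L_i/J_i = (20.40/80.9×10⁹)·(0.344/1.27×10^-7 + 0.611/1.59×10^-7 + 0.498/2.77×10^-7 + 0.887/4.17×10^-7) = 2.640×10^-3 rad.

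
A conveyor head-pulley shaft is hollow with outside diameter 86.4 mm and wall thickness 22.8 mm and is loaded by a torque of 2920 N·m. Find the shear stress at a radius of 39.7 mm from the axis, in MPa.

J = π(d_o⁴ − d_i⁴)/32 = π(0.0864⁴ − 0.0408⁴)/32 = 5.199×10^-6 m⁴.
Shear stress varies linearly with radius: τ = T·r/J = 2920 × 0.0397 / 5.199×10^-6 = 2.230×10^7 Pa.

22.3 MPa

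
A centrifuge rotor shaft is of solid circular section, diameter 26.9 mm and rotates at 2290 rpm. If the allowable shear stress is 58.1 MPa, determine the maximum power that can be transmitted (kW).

53.3 kW

J = πd⁴/32 = π(0.0269)⁴/32 = 5.141×10^-8 m⁴.
T_max = τ_allow·J/r = 5.81×10^7 × 5.141×10^-8 / 0.0135 = 222.1 N·m.
ω = 2π·2290/60 = 239.8 rad/s, so P_max = T_max·ω = 5.325×10^4 W.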